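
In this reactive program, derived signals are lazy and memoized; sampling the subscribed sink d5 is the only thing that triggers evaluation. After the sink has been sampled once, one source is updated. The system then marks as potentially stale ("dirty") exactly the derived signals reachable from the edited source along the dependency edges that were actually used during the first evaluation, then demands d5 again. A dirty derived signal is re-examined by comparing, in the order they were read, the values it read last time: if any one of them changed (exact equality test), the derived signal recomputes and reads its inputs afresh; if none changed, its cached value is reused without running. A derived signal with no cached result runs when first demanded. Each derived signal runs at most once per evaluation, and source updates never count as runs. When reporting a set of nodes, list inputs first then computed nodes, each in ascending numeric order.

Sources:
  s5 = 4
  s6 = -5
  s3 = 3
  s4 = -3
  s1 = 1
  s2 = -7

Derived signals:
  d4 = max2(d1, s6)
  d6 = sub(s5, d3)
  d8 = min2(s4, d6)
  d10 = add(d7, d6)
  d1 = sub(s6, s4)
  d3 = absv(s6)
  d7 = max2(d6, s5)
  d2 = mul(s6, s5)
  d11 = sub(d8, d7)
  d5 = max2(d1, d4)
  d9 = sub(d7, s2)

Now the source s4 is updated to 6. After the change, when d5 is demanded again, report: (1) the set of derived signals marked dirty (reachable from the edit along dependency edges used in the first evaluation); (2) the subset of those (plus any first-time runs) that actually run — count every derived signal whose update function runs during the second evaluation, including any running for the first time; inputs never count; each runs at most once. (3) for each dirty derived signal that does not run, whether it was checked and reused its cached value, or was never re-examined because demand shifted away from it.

The edit dirties: d1, d4, d5.
3 derived signals run: d1, d4, d5.
No dirty derived signal escaped a run.

First demand of the output computes:
  d1 = sub(-5, -3) = -2
  d4 = max2(-2, -5) = -2
  d5 = max2(-2, -2) = -2

After the edit, cleaning proceeds:
  d1: a read changed (s4 -3->6) — executes, giving -11.
  d4: a read changed (d1 -2->-11) — executes, giving -5.
  d5: a read changed (d1 -2->-11; d4 -2->-5) — executes, giving -5.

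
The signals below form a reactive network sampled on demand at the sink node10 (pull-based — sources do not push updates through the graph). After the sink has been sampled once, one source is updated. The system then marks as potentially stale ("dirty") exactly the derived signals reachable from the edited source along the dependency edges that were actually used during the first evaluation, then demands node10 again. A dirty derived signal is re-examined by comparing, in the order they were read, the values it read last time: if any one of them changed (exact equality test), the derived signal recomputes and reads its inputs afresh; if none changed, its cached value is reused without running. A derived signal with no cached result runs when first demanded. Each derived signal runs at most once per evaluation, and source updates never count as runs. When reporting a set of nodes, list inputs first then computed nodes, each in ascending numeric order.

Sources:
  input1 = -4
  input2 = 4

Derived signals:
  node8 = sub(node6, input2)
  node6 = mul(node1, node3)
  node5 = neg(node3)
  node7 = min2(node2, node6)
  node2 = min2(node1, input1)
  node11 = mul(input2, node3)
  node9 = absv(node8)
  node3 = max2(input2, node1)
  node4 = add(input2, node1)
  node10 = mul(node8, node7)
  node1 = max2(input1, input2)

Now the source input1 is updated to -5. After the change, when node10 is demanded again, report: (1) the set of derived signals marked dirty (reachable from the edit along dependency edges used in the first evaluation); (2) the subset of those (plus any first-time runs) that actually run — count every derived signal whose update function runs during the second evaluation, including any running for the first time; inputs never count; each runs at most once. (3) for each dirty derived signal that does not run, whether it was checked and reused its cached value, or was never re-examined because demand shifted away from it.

Initial pass — values computed on the first demand:
  node1 = max2(-4, 4) = 4
  node2 = min2(4, -4) = -4
  node3 = max2(4, 4) = 4
  node6 = mul(4, 4) = 16
  node7 = min2(-4, 16) = -4
  node8 = sub(16, 4) = 12
  node10 = mul(12, -4) = -48

Second demand — change propagation:
  node1: re-runs because input1 -4->-5; new result 4 (unchanged).
  node2: re-runs because input1 -4->-5; new result -5.
  node3: re-examined; everything it read last time is the same (input2 unchanged, node1 unchanged) — cache 4 kept, no run.
  node6: re-examined; everything it read last time is the same (node1 unchanged, node3 unchanged) — cache 16 kept, no run.
  node7: re-runs because node2 -4->-5; new result -5.
  node8: re-examined; everything it read last time is the same (node6 unchanged, input2 unchanged) — cache 12 kept, no run.
  node10: re-runs because node7 -4->-5; new result -60.

The important point: at node3 every value read last time is unchanged, so the dirty flag clears without a run.

Dirty set: node1, node2, node3, node6, node7, node8, node10.
Run set: node1, node2, node7, node10 (4 run).
Re-examined without running (cache reused): node3, node6, node8.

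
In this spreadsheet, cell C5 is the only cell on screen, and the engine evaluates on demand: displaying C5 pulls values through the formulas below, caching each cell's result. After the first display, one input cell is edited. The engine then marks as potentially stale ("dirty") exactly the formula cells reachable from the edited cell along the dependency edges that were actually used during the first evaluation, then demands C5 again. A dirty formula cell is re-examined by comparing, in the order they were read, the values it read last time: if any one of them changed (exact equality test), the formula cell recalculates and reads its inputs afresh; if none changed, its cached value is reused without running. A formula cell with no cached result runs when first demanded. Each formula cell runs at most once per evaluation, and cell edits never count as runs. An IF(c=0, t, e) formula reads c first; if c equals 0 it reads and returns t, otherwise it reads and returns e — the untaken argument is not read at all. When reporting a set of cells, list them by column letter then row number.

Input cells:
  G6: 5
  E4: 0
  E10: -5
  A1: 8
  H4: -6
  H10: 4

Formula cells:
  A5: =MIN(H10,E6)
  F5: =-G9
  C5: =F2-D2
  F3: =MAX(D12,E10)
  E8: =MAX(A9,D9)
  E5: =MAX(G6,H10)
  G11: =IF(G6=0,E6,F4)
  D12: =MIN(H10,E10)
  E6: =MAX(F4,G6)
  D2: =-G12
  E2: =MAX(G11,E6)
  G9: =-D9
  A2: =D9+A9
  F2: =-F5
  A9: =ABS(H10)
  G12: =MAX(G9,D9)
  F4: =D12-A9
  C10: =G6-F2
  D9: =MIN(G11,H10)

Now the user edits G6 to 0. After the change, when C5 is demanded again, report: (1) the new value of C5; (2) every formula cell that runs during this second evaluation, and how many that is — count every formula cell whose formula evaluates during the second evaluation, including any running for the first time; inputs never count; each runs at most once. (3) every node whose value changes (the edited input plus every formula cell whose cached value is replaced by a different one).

Initial pass — values computed on the first demand:
  A9 = ABS(4) = 4
  D12 = MIN(4, -5) = -5
  F4 = -5 - 4 = -9
  G11 = IF(G6=0: G6=5 -> else branch F4) = -9
  D9 = MIN(-9, 4) = -9
  G9 = -(-9) = 9
  F5 = -(9) = -9
  F2 = -(-9) = 9
  G12 = MAX(9, -9) = 9
  D2 = -(9) = -9
  C5 = 9 - -9 = 18

Second demand — change propagation:
  E6: newly demanded (no cache) — executes and yields 0.
  G11: re-runs because G6 5->0; new result 0.
  D9: re-runs because G11 -9->0; new result 0.
  G9: re-runs because D9 -9->0; new result 0.
  F5: re-runs because G9 9->0; new result 0.
  F2: re-runs because F5 -9->0; new result 0.
  G12: re-runs because G9 9->0; D9 -9->0; new result 0.
  D2: re-runs because G12 9->0; new result 0.
  C5: re-runs because F2 9->0; D2 -9->0; new result 0.

The important point: the flipped condition pulls in fresh nodes; E6 runs for the first time.

C5 now evaluates to 0.
Run set: C5, D2, D9, E6, F2, F5, G9, G11, G12 (9 run).
Changed values: C5, D2, D9, F2, F5, G6, G9, G11, G12.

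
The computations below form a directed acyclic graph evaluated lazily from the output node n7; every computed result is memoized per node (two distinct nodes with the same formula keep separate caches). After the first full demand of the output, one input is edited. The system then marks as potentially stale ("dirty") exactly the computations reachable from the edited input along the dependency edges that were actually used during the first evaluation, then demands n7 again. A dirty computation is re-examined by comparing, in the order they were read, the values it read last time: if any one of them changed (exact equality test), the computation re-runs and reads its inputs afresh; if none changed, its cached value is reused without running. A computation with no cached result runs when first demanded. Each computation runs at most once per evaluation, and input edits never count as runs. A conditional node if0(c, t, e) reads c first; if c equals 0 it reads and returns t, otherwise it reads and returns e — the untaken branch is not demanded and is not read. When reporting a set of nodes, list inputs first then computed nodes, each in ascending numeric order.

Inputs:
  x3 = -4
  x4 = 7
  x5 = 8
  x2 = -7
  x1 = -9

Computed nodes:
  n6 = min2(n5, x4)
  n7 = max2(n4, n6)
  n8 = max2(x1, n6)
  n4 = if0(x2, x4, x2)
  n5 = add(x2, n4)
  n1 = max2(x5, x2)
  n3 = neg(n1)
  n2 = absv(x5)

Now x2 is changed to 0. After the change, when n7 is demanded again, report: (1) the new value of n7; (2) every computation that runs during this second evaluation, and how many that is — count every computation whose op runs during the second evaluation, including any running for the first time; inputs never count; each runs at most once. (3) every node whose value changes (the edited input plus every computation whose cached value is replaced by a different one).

First demand of the output computes:
  n4 = if0(x2=-7 -> else branch x2) = -7
  n5 = add(-7, -7) = -14
  n6 = min2(-14, 7) = -14
  n7 = max2(-7, -14) = -7

After the edit, cleaning proceeds:
  n4: a read changed (x2 -7->0; x2 -7->0) — executes, giving 7.
  n5: a read changed (x2 -7->0; n4 -7->7) — executes, giving 7.
  n6: a read changed (n5 -14->7) — executes, giving 7.
  n7: a read changed (n4 -7->7; n6 -14->7) — executes, giving 7.

Demanding n7 again yields 7.
4 computations run: n4, n5, n6, n7.
The nodes whose values change: x2, n4, n5, n6, n7.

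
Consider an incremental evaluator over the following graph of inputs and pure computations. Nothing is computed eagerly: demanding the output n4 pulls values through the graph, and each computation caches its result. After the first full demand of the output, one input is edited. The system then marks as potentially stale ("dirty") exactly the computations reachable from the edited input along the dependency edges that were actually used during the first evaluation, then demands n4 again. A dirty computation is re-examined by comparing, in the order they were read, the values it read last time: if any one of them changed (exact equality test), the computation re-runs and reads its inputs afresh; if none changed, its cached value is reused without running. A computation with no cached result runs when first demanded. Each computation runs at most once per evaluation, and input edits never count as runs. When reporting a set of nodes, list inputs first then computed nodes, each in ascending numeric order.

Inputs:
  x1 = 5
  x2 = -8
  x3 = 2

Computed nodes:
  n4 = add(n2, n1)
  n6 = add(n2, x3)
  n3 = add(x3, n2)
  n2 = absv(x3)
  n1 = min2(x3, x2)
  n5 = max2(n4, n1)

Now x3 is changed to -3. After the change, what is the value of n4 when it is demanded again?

Initial pass — values computed on the first demand:
  n1 = min2(2, -8) = -8
  n2 = absv(2) = 2
  n4 = add(2, -8) = -6

Second demand — change propagation:
  n1: re-runs because x3 2->-3; new result -8 (unchanged).
  n2: re-runs because x3 2->-3; new result 3.
  n4: re-runs because n2 2->3; new result -5.

n4 now evaluates to -5.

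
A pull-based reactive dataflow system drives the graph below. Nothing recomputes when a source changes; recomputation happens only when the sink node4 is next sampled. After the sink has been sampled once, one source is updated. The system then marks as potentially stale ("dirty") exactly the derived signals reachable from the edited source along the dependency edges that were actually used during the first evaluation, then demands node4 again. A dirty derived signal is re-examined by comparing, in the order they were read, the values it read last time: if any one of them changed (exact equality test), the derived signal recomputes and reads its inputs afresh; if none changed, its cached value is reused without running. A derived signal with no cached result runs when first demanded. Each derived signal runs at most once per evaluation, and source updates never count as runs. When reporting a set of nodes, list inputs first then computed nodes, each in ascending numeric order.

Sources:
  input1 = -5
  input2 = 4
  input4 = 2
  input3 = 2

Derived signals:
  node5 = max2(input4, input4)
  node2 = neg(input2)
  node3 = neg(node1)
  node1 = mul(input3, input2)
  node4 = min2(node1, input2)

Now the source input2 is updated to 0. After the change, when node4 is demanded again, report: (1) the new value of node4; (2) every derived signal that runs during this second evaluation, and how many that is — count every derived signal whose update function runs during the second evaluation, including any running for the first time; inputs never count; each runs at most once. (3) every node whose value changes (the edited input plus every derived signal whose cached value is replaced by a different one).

New value of node4: 0.
Derived signals that run: node1, node4 — 2 in total.
Values that change: input2, node1, node4.

First evaluation (everything demanded from the output):
  node1 = mul(2, 4) = 8
  node4 = min2(8, 4) = 4

Propagation after the edit:
  node1: runs — input2 4->0; result 0.
  node4: runs — node1 8->0; input2 4->0; result 0.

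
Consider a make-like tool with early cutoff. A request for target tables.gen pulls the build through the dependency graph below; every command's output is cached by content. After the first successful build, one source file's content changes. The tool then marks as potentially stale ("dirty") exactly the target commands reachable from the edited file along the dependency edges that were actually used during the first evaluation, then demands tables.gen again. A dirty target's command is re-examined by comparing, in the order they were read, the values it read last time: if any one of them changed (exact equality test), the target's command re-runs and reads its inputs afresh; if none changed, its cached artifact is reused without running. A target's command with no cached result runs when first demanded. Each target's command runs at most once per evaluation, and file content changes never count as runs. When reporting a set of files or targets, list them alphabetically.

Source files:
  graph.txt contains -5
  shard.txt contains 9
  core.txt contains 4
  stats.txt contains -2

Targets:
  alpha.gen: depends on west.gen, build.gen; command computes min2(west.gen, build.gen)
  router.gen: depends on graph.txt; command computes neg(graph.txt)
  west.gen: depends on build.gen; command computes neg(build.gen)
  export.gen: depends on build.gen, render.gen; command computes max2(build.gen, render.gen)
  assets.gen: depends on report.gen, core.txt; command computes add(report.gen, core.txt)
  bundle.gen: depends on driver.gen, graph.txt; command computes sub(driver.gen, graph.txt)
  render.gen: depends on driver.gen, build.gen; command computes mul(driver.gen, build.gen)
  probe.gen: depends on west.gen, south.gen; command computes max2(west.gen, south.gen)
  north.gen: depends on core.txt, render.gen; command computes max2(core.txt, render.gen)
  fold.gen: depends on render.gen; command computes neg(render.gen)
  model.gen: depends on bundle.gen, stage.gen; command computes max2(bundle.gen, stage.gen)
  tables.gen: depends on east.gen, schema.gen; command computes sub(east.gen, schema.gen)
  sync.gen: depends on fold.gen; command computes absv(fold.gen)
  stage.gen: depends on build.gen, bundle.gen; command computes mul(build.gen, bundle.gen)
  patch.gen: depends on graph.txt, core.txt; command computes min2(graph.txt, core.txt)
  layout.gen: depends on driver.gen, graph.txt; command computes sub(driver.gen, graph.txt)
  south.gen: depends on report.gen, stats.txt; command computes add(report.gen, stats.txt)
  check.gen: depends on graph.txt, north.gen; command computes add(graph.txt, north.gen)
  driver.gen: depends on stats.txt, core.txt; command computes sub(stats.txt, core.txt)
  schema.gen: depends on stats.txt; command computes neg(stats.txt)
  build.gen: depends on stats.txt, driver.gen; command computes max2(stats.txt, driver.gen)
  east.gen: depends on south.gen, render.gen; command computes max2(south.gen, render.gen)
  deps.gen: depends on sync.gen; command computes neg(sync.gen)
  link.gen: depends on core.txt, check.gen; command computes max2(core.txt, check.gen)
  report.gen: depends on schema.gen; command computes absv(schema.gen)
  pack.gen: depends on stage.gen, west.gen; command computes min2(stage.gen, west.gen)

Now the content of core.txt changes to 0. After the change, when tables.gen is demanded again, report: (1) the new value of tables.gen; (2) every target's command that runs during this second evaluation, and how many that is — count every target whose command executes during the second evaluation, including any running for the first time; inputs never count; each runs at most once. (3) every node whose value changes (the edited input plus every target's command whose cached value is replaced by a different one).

First demand of the output computes:
  driver.gen = sub(-2, 4) = -6
  build.gen = max2(-2, -6) = -2
  render.gen = mul(-6, -2) = 12
  schema.gen = neg(-2) = 2
  report.gen = absv(2) = 2
  south.gen = add(2, -2) = 0
  east.gen = max2(0, 12) = 12
  tables.gen = sub(12, 2) = 10

After the edit, cleaning proceeds:
  driver.gen: a read changed (core.txt 4->0) — executes, giving -2.
  build.gen: a read changed (driver.gen -6->-2) — executes, giving -2 — identical to its old value.
  render.gen: a read changed (driver.gen -6->-2) — executes, giving 4.
  east.gen: a read changed (render.gen 12->4) — executes, giving 4.
  tables.gen: a read changed (east.gen 12->4) — executes, giving 2.

Demanding tables.gen again yields 2.
5 target commands run: build.gen, driver.gen, east.gen, render.gen, tables.gen.
The nodes whose values change: core.txt, driver.gen, east.gen, render.gen, tables.gen.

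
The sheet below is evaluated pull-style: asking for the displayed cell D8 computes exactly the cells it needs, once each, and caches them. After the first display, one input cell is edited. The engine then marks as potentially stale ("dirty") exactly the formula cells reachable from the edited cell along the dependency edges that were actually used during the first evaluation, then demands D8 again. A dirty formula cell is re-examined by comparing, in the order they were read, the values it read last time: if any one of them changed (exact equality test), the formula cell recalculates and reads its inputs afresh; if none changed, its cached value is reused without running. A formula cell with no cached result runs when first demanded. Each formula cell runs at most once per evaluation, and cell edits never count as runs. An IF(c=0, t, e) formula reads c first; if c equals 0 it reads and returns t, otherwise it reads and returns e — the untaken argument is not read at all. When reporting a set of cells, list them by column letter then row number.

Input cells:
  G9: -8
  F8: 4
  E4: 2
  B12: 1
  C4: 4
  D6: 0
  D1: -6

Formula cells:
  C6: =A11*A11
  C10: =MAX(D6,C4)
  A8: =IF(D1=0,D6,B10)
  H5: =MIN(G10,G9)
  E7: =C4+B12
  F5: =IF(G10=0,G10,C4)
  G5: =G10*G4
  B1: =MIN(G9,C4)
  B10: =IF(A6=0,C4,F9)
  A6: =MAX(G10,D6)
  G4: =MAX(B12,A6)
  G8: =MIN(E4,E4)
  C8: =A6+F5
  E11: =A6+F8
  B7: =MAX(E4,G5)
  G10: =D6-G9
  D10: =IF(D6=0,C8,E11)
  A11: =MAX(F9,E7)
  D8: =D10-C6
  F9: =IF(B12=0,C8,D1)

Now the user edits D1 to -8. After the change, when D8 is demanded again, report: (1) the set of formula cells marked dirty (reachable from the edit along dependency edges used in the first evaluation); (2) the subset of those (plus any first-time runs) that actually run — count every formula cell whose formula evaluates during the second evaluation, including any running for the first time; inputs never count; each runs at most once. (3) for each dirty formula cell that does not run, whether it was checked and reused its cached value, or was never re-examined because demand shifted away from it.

The edit dirties: A11, C6, D8, F9.
2 formula cells run: A11, F9.
Cache hits after checking: C6, D8.
Note the absorption at A11: it re-runs yet its value is the same, leaving the output's value untouched.

First demand of the output computes:
  E7 = 4 + 1 = 5
  G10 = 0 - -8 = 8
  A6 = MAX(8, 0) = 8
  F5 = IF(G10=0: G10=8 -> else branch C4) = 4
  C8 = 8 + 4 = 12
  D10 = IF(D6=0: D6=0 -> then branch C8) = 12
  F9 = IF(B12=0: B12=1 -> else branch D1) = -6
  A11 = MAX(-6, 5) = 5
  C6 = 5 * 5 = 25
  D8 = 12 - 25 = -13

After the edit, cleaning proceeds:
  F9: a read changed (D1 -6->-8) — executes, giving -8.
  A11: a read changed (F9 -6->-8) — executes, giving 5 — identical to its old value.
  C6: dirty, but its reads are unchanged (A11 unchanged, A11 unchanged); cached 25 stands.
  D8: dirty, but its reads are unchanged (D10 unchanged, C6 unchanged); cached -13 stands.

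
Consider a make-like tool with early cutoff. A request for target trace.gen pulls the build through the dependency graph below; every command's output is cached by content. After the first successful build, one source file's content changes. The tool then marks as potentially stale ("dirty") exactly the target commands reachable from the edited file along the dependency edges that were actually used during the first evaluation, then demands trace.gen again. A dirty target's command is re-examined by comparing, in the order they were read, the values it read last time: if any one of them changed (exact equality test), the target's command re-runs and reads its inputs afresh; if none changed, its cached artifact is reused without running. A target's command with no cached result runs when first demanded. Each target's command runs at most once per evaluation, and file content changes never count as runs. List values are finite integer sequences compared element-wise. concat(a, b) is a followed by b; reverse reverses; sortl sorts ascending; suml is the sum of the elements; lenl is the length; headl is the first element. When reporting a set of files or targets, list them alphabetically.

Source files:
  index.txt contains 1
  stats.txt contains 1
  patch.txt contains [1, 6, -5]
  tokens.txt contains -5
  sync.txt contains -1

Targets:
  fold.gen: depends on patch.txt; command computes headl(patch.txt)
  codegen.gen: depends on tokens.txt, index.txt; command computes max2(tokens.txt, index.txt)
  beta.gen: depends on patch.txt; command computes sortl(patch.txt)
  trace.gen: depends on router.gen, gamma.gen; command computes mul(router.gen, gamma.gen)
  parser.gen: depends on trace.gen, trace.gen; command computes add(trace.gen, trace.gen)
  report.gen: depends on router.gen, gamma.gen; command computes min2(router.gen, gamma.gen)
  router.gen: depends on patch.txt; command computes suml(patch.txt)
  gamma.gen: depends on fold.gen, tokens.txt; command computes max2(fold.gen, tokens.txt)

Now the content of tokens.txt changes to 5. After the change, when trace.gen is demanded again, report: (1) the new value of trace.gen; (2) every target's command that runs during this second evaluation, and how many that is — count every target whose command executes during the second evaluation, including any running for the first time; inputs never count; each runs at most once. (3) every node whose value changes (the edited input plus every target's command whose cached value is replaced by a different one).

Demanding trace.gen again yields 10.
2 target commands run: gamma.gen, trace.gen.
The nodes whose values change: gamma.gen, tokens.txt, trace.gen.

First demand of the output computes:
  fold.gen = headl([1, 6, -5]) = 1
  gamma.gen = max2(1, -5) = 1
  router.gen = suml([1, 6, -5]) = 2
  trace.gen = mul(2, 1) = 2

After the edit, cleaning proceeds:
  gamma.gen: a read changed (tokens.txt -5->5) — executes, giving 5.
  trace.gen: a read changed (gamma.gen 1->5) — executes, giving 10.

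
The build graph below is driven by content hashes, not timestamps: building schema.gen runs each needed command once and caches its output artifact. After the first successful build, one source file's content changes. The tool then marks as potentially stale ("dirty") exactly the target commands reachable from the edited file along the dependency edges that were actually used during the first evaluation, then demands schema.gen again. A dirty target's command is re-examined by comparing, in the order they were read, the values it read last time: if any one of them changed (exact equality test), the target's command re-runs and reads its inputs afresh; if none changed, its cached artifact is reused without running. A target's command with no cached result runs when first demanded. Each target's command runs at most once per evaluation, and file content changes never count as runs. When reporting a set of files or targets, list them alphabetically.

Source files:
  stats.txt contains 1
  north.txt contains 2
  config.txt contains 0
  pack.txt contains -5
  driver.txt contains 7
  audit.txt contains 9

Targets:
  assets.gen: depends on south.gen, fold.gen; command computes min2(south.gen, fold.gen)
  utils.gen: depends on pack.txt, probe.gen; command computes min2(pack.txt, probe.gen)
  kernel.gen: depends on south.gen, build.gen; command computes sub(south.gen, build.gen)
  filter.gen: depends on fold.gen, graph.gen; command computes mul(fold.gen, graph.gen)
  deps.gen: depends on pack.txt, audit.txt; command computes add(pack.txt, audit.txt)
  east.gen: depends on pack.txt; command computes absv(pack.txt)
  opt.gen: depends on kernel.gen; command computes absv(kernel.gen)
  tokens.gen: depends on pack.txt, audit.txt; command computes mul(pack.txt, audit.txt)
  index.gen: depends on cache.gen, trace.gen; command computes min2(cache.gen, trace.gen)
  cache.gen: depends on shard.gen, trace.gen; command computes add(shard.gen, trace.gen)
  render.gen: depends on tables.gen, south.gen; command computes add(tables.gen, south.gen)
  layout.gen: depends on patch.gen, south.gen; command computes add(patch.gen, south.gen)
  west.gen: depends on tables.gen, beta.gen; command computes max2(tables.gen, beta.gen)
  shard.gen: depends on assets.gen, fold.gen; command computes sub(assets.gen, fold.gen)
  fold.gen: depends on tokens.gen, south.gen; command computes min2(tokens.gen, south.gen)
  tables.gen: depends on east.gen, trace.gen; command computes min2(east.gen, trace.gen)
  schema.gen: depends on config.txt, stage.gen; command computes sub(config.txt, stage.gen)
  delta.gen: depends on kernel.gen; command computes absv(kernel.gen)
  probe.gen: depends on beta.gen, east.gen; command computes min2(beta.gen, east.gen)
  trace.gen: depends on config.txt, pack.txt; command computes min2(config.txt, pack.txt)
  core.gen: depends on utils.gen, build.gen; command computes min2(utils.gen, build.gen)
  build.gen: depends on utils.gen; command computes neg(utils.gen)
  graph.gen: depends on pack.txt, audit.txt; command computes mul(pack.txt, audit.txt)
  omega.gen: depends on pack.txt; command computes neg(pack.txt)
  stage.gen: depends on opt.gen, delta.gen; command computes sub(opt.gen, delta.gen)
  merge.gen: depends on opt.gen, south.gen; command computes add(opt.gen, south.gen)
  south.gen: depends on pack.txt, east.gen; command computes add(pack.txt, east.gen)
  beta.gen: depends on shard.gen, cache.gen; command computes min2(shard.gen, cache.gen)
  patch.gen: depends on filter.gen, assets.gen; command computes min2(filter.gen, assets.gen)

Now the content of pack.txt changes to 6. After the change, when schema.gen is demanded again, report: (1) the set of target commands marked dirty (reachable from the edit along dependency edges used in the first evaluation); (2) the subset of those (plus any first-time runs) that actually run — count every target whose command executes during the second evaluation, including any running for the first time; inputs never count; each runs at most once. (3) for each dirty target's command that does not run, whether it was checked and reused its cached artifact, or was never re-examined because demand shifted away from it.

Initial pass — values computed on the first demand:
  east.gen = absv(-5) = 5
  south.gen = add(-5, 5) = 0
  tokens.gen = mul(-5, 9) = -45
  fold.gen = min2(-45, 0) = -45
  assets.gen = min2(0, -45) = -45
  shard.gen = sub(-45, -45) = 0
  trace.gen = min2(0, -5) = -5
  cache.gen = add(0, -5) = -5
  beta.gen = min2(0, -5) = -5
  probe.gen = min2(-5, 5) = -5
  utils.gen = min2(-5, -5) = -5
  build.gen = neg(-5) = 5
  kernel.gen = sub(0, 5) = -5
  delta.gen = absv(-5) = 5
  opt.gen = absv(-5) = 5
  stage.gen = sub(5, 5) = 0
  schema.gen = sub(0, 0) = 0

Second demand — change propagation:
  east.gen: re-runs because pack.txt -5->6; new result 6.
  south.gen: re-runs because pack.txt -5->6; east.gen 5->6; new result 12.
  tokens.gen: re-runs because pack.txt -5->6; new result 54.
  fold.gen: re-runs because tokens.gen -45->54; south.gen 0->12; new result 12.
  assets.gen: re-runs because south.gen 0->12; fold.gen -45->12; new result 12.
  shard.gen: re-runs because assets.gen -45->12; fold.gen -45->12; new result 0 (unchanged).
  trace.gen: re-runs because pack.txt -5->6; new result 0.
  cache.gen: re-runs because trace.gen -5->0; new result 0.
  beta.gen: re-runs because cache.gen -5->0; new result 0.
  probe.gen: re-runs because beta.gen -5->0; east.gen 5->6; new result 0.
  utils.gen: re-runs because pack.txt -5->6; probe.gen -5->0; new result 0.
  build.gen: re-runs because utils.gen -5->0; new result 0.
  kernel.gen: re-runs because south.gen 0->12; build.gen 5->0; new result 12.
  delta.gen: re-runs because kernel.gen -5->12; new result 12.
  opt.gen: re-runs because kernel.gen -5->12; new result 12.
  stage.gen: re-runs because opt.gen 5->12; delta.gen 5->12; new result 0 (unchanged).
  schema.gen: re-examined; everything it read last time is the same (config.txt unchanged, stage.gen unchanged) — cache 0 kept, no run.

The important point: at schema.gen every value read last time is unchanged, so the dirty flag clears without a run.

Dirty set: assets.gen, beta.gen, build.gen, cache.gen, delta.gen, east.gen, fold.gen, kernel.gen, opt.gen, probe.gen, schema.gen, shard.gen, south.gen, stage.gen, tokens.gen, trace.gen, utils.gen.
Run set: assets.gen, beta.gen, build.gen, cache.gen, delta.gen, east.gen, fold.gen, kernel.gen, opt.gen, probe.gen, shard.gen, south.gen, stage.gen, tokens.gen, trace.gen, utils.gen (16 run).
Re-examined without running (cache reused): schema.gen.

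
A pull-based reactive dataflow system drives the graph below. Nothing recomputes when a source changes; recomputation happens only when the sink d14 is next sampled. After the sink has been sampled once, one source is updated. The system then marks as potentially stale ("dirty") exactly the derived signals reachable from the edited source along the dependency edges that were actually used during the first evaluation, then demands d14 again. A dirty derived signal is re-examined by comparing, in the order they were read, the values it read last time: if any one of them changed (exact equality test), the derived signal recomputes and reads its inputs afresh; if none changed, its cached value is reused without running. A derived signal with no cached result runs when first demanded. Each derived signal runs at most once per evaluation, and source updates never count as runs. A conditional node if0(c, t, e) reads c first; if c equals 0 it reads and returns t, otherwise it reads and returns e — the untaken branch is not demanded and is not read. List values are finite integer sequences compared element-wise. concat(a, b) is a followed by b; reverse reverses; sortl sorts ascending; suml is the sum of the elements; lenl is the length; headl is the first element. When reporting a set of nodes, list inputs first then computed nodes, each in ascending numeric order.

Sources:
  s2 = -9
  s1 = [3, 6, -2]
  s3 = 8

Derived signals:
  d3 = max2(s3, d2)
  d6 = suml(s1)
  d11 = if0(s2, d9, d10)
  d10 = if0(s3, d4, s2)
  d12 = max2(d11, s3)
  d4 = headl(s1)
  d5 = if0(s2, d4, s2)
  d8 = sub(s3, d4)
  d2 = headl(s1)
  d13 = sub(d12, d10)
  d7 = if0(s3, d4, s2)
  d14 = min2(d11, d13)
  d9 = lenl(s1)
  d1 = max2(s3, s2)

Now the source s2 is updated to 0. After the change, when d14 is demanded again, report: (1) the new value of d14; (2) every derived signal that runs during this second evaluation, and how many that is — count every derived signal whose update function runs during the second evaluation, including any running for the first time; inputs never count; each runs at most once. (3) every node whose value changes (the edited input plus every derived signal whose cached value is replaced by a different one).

First evaluation (everything demanded from the output):
  d10 = if0(s3=8 -> else branch s2) = -9
  d11 = if0(s2=-9 -> else branch d10) = -9
  d12 = max2(-9, 8) = 8
  d13 = sub(8, -9) = 17
  d14 = min2(-9, 17) = -9

Propagation after the edit:
  d9: demanded for the first time — runs, produces 3.
  d10: runs — s2 -9->0; result 0.
  d11: runs — s2 -9->0; d10 -9->0; result 3.
  d12: runs — d11 -9->3; result 8 (same value as before).
  d13: runs — d10 -9->0; result 8.
  d14: runs — d11 -9->3; d13 17->8; result 3.

Key observation: a condition flipped, so demand reaches new nodes — d9 runs for the first time.

New value of d14: 3.
Derived signals that run: d9, d10, d11, d12, d13, d14 — 6 in total.
Values that change: s2, d10, d11, d13, d14.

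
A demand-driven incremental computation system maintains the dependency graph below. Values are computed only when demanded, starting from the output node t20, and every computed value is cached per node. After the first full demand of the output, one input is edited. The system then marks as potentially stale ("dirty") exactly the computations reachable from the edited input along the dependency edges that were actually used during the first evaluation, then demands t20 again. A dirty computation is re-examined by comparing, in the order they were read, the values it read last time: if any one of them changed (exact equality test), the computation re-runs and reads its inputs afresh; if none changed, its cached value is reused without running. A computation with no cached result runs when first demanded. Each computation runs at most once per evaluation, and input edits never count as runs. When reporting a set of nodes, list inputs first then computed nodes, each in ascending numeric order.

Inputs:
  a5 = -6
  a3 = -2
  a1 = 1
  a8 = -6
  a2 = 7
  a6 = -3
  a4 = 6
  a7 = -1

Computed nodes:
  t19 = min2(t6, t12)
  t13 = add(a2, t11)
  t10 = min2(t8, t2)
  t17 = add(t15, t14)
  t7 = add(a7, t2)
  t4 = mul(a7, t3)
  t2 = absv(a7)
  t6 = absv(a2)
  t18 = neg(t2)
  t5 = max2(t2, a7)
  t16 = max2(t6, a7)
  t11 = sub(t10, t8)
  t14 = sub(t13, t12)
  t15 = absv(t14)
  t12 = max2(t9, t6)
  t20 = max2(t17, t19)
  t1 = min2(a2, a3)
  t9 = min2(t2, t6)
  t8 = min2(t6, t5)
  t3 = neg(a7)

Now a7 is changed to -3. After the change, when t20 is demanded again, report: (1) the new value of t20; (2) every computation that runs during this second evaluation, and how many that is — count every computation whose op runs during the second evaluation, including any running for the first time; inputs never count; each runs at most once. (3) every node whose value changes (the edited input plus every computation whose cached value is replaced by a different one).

New value of t20: 7.
Computations that run: t2, t5, t8, t9, t10, t11, t12 — 7 in total.
Values that change: a7, t2, t5, t8, t9, t10.
Key observation: the cutoff stops propagation at t13 — its inputs' values are unchanged, so it reuses its cache.

First evaluation (everything demanded from the output):
  t2 = absv(-1) = 1
  t5 = max2(1, -1) = 1
  t6 = absv(7) = 7
  t8 = min2(7, 1) = 1
  t9 = min2(1, 7) = 1
  t10 = min2(1, 1) = 1
  t11 = sub(1, 1) = 0
  t12 = max2(1, 7) = 7
  t13 = add(7, 0) = 7
  t14 = sub(7, 7) = 0
  t15 = absv(0) = 0
  t17 = add(0, 0) = 0
  t19 = min2(7, 7) = 7
  t20 = max2(0, 7) = 7

Propagation after the edit:
  t2: runs — a7 -1->-3; result 3.
  t5: runs — t2 1->3; a7 -1->-3; result 3.
  t8: runs — t5 1->3; result 3.
  t9: runs — t2 1->3; result 3.
  t10: runs — t8 1->3; t2 1->3; result 3.
  t11: runs — t10 1->3; t8 1->3; result 0 (same value as before).
  t12: runs — t9 1->3; result 7 (same value as before).
  t13: checked — values it read are unchanged (a2 unchanged, t11 unchanged); reused cached 7 without running.
  t14: checked — values it read are unchanged (t13 unchanged, t12 unchanged); reused cached 0 without running.
  t15: checked — values it read are unchanged (t14 unchanged); reused cached 0 without running.
  t17: checked — values it read are unchanged (t15 unchanged, t14 unchanged); reused cached 0 without running.
  t19: checked — values it read are unchanged (t6 unchanged, t12 unchanged); reused cached 7 without running.
  t20: checked — values it read are unchanged (t17 unchanged, t19 unchanged); reused cached 7 without running.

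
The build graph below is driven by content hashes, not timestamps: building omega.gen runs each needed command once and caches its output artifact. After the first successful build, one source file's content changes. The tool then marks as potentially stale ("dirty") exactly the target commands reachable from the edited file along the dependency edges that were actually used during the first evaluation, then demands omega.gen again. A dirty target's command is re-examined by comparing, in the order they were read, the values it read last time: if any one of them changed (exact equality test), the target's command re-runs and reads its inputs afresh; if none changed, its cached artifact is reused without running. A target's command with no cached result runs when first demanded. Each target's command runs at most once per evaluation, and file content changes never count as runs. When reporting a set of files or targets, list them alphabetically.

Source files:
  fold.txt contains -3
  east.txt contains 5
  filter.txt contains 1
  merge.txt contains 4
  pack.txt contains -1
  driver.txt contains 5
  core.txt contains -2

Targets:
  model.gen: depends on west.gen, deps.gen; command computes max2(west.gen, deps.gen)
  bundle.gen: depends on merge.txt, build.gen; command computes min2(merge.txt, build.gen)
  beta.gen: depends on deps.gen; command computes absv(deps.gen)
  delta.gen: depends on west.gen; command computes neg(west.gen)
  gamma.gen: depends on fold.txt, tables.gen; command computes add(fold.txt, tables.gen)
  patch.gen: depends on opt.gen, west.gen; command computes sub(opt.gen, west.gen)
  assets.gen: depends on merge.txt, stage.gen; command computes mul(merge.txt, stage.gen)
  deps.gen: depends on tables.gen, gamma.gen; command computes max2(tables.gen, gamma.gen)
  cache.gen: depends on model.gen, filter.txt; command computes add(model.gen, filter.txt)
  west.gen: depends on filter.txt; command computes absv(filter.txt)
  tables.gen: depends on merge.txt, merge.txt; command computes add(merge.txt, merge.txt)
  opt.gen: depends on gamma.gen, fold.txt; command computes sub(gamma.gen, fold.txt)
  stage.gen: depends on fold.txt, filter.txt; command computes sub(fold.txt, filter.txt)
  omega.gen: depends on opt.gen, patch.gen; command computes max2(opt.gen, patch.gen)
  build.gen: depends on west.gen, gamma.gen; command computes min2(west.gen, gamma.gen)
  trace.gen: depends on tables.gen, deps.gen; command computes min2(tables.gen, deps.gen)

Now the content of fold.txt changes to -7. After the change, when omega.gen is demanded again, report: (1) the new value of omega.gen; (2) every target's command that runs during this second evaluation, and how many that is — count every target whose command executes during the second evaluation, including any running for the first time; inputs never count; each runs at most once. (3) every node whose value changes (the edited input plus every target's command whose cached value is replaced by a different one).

omega.gen now evaluates to 8.
Run set: gamma.gen, opt.gen (2 run).
Changed values: fold.txt, gamma.gen.
The important point: opt.gen recomputes to an identical value, and the output ends up unchanged.

Initial pass — values computed on the first demand:
  tables.gen = add(4, 4) = 8
  gamma.gen = add(-3, 8) = 5
  opt.gen = sub(5, -3) = 8
  west.gen = absv(1) = 1
  patch.gen = sub(8, 1) = 7
  omega.gen = max2(8, 7) = 8

Second demand — change propagation:
  gamma.gen: re-runs because fold.txt -3->-7; new result 1.
  opt.gen: re-runs because gamma.gen 5->1; fold.txt -3->-7; new result 8 (unchanged).
  patch.gen: re-examined; everything it read last time is the same (opt.gen unchanged, west.gen unchanged) — cache 7 kept, no run.
  omega.gen: re-examined; everything it read last time is the same (opt.gen unchanged, patch.gen unchanged) — cache 8 kept, no run.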